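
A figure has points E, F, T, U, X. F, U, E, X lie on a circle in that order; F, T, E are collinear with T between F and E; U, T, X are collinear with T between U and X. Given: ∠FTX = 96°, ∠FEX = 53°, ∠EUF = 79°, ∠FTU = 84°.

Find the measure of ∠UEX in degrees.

∠UEX = 111°

1. ∠ETX = 84°  [linear pair at T on FE]
2. ∠EXU = 43°  [△ETX]
3. ∠EXF = 101°  [cyclic FUEX, opposite ∠U+∠X]
4. ∠EFX = 26°  [△FEX]
5. ∠EUX = 26°  [same arc EX]
6. ∠UEX = 111°  [△UEX]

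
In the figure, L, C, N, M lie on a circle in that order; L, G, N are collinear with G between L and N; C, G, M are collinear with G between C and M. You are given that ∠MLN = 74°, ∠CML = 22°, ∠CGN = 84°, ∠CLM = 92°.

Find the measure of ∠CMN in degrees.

1. ∠MCN = 74°  [same arc NM]
2. ∠CNM = 88°  [cyclic LCNM, opposite ∠L+∠N]
3. ∠CMN = 18°  [△CNM]

∠CMN = 18°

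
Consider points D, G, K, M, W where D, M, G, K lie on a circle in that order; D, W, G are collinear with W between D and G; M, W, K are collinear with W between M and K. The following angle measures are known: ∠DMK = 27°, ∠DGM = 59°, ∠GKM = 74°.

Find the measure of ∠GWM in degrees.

∠GWM = 101°

1. ∠GDM = 74°  [same arc MG]
2. ∠DWM = 79°  [△DWM]
3. ∠GWM = 101°  [linear pair at W on DG]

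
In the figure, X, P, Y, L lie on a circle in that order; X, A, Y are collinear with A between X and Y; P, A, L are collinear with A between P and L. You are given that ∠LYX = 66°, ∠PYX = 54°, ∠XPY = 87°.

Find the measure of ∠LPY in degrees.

1. ∠LPX = 66°  [same arc XL]
2. ∠PLX = 54°  [same arc XP]
3. ∠PXY = 39°  [△XPY]
4. ∠LXP = 60°  [△XPL]
5. ∠PLY = 39°  [same arc PY]
6. ∠LYP = 120°  [cyclic XPYL, opposite ∠X+∠Y]
7. ∠LPY = 21°  [△PYL]

∠LPY = 21°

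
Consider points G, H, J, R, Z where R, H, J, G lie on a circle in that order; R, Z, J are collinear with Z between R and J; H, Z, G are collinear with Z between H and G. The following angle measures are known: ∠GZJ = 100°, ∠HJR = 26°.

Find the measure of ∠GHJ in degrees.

1. ∠HZR = 100°  [vertical angles at Z]
2. ∠HZJ = 80°  [linear pair at Z on RJ]
3. ∠GHJ = 74°  [△HZJ]

∠GHJ = 74°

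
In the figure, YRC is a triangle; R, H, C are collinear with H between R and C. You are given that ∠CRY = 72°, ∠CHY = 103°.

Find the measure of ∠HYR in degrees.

∠HYR = 31°

1. ∠HRY = 72°  [H on ray RC]
2. ∠RHY = 77°  [linear pair at H on RC]
3. ∠HYR = 31°  [△YRH]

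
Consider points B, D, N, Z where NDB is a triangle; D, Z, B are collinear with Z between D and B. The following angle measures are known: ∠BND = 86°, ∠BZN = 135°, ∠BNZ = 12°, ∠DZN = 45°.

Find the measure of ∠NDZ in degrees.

∠NDZ = 61°

1. ∠NBZ = 33°  [△NZB]
2. ∠DBN = 33°  [Z on ray BD]
3. ∠BDN = 61°  [△NDB]
4. ∠NDZ = 61°  [Z on ray DB]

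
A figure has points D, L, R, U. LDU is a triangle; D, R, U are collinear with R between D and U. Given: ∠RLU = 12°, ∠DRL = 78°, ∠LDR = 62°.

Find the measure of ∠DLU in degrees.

1. ∠LRU = 102°  [linear pair at R on DU]
2. ∠LDU = 62°  [R on ray DU]
3. ∠LUR = 66°  [△LRU]
4. ∠DUL = 66°  [R on ray UD]
5. ∠DLU = 52°  [△LDU]

∠DLU = 52°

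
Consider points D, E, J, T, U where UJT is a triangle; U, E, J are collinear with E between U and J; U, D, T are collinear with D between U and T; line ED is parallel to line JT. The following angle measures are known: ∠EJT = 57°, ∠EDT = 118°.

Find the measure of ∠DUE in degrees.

1. ∠TJU = 57°  [E on ray JU]
2. ∠EDU = 62°  [linear pair at D on UT]
3. ∠DEU = 57°  [ED∥JT, corresponding at E]
4. ∠DUE = 61°  [△UED]

∠DUE = 61°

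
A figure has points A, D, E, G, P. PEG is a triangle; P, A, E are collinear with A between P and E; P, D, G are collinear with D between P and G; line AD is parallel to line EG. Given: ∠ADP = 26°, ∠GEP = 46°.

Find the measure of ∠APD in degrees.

∠APD = 108°

1. ∠EGP = 26°  [AD∥EG, corresponding at D]
2. ∠EPG = 108°  [△PEG]
3. ∠APD = 108°  [A on PE, D on PG]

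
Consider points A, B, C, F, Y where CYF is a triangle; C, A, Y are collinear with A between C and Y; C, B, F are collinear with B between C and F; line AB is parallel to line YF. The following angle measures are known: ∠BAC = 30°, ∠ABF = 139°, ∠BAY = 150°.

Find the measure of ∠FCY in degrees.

∠FCY = 109°

1. ∠ABC = 41°  [linear pair at B on CF]
2. ∠ACB = 109°  [△CAB]
3. ∠FCY = 109°  [A on CY, B on CF]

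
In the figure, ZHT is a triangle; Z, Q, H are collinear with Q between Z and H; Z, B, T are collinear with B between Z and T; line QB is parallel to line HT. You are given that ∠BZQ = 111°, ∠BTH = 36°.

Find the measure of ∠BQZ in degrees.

∠BQZ = 33°

1. ∠HZT = 111°  [Q on ZH, B on ZT]
2. ∠HTZ = 36°  [B on ray TZ]
3. ∠THZ = 33°  [△ZHT]
4. ∠BQZ = 33°  [QB∥HT, corresponding at Q]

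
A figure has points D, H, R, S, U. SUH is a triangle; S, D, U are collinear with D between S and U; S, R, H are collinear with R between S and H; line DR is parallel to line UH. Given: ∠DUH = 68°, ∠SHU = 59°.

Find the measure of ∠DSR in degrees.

1. ∠HUS = 68°  [D on ray US]
2. ∠HSU = 53°  [△SUH]
3. ∠DSR = 53°  [D on SU, R on SH]

∠DSR = 53°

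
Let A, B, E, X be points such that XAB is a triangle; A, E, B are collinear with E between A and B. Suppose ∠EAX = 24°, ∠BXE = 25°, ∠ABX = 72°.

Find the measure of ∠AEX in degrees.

∠AEX = 97°

1. ∠EBX = 72°  [E on ray BA]
2. ∠BEX = 83°  [△XEB]
3. ∠AEX = 97°  [linear pair at E on AB]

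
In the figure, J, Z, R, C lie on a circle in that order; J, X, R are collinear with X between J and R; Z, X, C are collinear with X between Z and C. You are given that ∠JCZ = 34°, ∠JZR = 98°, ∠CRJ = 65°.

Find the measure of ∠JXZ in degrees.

1. ∠JRZ = 34°  [same arc JZ]
2. ∠RJZ = 48°  [△JZR]
3. ∠CZJ = 65°  [same arc JC]
4. ∠JXZ = 67°  [△JXZ]

∠JXZ = 67°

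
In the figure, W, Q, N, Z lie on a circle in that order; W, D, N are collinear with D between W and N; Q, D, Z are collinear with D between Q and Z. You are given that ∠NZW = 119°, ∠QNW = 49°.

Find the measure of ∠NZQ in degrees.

1. ∠NQW = 61°  [cyclic WQNZ, opposite ∠Q+∠Z]
2. ∠NWQ = 70°  [△WQN]
3. ∠NZQ = 70°  [same arc QN]

∠NZQ = 70°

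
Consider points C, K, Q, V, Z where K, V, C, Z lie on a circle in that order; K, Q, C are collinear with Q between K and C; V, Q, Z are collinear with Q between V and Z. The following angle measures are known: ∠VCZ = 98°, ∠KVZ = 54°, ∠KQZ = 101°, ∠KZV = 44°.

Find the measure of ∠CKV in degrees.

1. ∠KCZ = 54°  [same arc KZ]
2. ∠CQZ = 79°  [linear pair at Q on KC]
3. ∠CZV = 47°  [△CQZ]
4. ∠CKV = 47°  [same arc VC]

∠CKV = 47°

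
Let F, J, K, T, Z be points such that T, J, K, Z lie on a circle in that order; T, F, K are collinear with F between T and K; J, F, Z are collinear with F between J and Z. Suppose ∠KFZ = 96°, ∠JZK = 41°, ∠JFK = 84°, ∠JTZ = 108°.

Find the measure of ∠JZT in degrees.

∠JZT = 29°

1. ∠JFT = 96°  [vertical angles at F]
2. ∠JTK = 41°  [same arc JK]
3. ∠TJZ = 43°  [△TFJ]
4. ∠JZT = 29°  [△TJZ]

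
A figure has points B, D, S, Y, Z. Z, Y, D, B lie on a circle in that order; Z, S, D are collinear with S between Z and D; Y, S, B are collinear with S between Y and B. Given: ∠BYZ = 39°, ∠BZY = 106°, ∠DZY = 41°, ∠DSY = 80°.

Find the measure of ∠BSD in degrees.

∠BSD = 100°

1. ∠BDZ = 39°  [same arc ZB]
2. ∠DBY = 41°  [same arc YD]
3. ∠BSD = 100°  [△DSB]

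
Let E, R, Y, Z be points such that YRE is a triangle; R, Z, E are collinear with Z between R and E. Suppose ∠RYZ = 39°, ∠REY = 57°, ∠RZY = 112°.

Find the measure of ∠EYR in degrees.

1. ∠YRZ = 29°  [△YRZ]
2. ∠ERY = 29°  [Z on ray RE]
3. ∠EYR = 94°  [△YRE]

∠EYR = 94°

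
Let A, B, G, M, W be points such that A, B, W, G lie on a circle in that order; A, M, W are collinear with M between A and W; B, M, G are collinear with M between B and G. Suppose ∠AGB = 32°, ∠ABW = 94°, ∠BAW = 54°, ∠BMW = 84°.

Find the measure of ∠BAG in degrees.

∠BAG = 118°

1. ∠AWB = 32°  [same arc AB]
2. ∠BGW = 54°  [same arc BW]
3. ∠GBW = 64°  [△BMW]
4. ∠BWG = 62°  [△BWG]
5. ∠BAG = 118°  [cyclic ABWG, opposite ∠A+∠W]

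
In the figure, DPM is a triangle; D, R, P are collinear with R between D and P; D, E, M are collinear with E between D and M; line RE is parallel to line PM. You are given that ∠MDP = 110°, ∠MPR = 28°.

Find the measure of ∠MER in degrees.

1. ∠DPM = 28°  [R on ray PD]
2. ∠DMP = 42°  [△DPM]
3. ∠DER = 42°  [RE∥PM, corresponding at E]
4. ∠MER = 138°  [linear pair at E on DM]

∠MER = 138°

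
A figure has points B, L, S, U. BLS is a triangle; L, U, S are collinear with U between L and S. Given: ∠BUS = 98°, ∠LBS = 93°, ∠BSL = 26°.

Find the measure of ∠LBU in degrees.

1. ∠BUL = 82°  [linear pair at U on LS]
2. ∠BLS = 61°  [△BLS]
3. ∠BLU = 61°  [U on ray LS]
4. ∠LBU = 37°  [△BLU]

∠LBU = 37°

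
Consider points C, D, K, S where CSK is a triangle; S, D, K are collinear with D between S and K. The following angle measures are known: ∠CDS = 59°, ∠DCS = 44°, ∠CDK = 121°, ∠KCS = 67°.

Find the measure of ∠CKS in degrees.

∠CKS = 36°

1. ∠CSD = 77°  [△CSD]
2. ∠CSK = 77°  [D on ray SK]
3. ∠CKS = 36°  [△CSK]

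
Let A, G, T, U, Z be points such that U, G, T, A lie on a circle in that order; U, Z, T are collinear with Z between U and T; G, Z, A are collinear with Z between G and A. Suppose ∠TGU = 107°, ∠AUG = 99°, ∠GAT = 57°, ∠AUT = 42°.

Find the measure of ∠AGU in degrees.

∠AGU = 65°

1. ∠TAU = 73°  [cyclic UGTA, opposite ∠G+∠A]
2. ∠ATU = 65°  [△UTA]
3. ∠AGU = 65°  [same arc UA]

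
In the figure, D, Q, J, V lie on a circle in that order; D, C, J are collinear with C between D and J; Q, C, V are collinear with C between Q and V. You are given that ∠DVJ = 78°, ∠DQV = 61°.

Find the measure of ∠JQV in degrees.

∠JQV = 41°

1. ∠DJV = 61°  [same arc DV]
2. ∠JDV = 41°  [△DJV]
3. ∠JQV = 41°  [same arc JV]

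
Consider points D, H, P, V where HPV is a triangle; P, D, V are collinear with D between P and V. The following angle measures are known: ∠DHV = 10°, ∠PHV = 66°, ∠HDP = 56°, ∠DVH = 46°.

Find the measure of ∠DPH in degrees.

1. ∠HVP = 46°  [D on ray VP]
2. ∠HPV = 68°  [△HPV]
3. ∠DPH = 68°  [D on ray PV]

∠DPH = 68°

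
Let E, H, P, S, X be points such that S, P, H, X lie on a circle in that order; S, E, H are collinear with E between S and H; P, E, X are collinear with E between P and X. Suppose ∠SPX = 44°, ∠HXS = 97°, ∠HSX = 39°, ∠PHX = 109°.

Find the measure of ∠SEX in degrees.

1. ∠SHX = 44°  [same arc SX]
2. ∠HPX = 39°  [same arc HX]
3. ∠HXP = 32°  [△PHX]
4. ∠HEX = 104°  [△HEX]
5. ∠SEX = 76°  [linear pair at E on SH]

∠SEX = 76°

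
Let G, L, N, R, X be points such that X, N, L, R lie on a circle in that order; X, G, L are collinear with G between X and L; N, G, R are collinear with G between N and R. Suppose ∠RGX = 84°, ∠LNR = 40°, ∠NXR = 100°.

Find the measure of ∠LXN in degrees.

∠LXN = 60°

1. ∠NLR = 80°  [cyclic XNLR, opposite ∠X+∠L]
2. ∠LRN = 60°  [△NLR]
3. ∠LXN = 60°  [same arc NL]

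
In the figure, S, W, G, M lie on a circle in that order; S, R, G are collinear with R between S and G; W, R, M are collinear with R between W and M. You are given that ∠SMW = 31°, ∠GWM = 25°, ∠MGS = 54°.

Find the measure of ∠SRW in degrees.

∠SRW = 56°

1. ∠SGW = 31°  [same arc SW]
2. ∠GRW = 124°  [△WRG]
3. ∠SRW = 56°  [linear pair at R on SG]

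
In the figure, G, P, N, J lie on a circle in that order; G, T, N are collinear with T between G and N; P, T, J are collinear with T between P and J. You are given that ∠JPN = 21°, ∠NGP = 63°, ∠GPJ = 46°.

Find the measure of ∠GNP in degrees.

∠GNP = 50°

1. ∠GTP = 71°  [△GTP]
2. ∠NTP = 109°  [linear pair at T on GN]
3. ∠GNP = 50°  [△PTN]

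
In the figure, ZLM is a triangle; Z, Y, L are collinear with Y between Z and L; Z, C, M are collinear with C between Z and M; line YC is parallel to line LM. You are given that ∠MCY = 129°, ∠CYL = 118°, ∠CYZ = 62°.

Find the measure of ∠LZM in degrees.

∠LZM = 67°

1. ∠YCZ = 51°  [linear pair at C on ZM]
2. ∠CZY = 67°  [△ZYC]
3. ∠LZM = 67°  [Y on ZL, C on ZM]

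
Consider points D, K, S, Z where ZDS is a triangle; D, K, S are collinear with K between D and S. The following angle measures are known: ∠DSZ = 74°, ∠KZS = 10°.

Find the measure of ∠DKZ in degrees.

1. ∠KSZ = 74°  [K on ray SD]
2. ∠SKZ = 96°  [△ZKS]
3. ∠DKZ = 84°  [linear pair at K on DS]

∠DKZ = 84°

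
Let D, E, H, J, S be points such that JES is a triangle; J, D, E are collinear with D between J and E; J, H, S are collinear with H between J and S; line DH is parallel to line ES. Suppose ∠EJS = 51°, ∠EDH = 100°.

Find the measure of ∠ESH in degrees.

1. ∠DJH = 51°  [D on JE, H on JS]
2. ∠HDJ = 80°  [linear pair at D on JE]
3. ∠DHJ = 49°  [△JDH]
4. ∠DHS = 131°  [linear pair at H on JS]
5. ∠ESH = 49°  [DH∥ES, co-interior at S–H]

∠ESH = 49°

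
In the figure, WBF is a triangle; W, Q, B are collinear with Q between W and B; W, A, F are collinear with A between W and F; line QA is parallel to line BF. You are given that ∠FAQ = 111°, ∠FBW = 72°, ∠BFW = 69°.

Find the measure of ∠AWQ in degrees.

1. ∠QAW = 69°  [linear pair at A on WF]
2. ∠AQW = 72°  [QA∥BF, corresponding at Q]
3. ∠AWQ = 39°  [△WQA]

∠AWQ = 39°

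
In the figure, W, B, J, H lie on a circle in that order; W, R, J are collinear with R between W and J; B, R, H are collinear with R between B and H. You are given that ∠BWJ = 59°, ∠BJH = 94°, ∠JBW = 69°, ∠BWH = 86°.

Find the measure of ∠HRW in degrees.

∠HRW = 101°

1. ∠BHJ = 59°  [same arc BJ]
2. ∠BJW = 52°  [△WBJ]
3. ∠HBJ = 27°  [△BJH]
4. ∠BHW = 52°  [same arc WB]
5. ∠HWJ = 27°  [same arc JH]
6. ∠HRW = 101°  [△WRH]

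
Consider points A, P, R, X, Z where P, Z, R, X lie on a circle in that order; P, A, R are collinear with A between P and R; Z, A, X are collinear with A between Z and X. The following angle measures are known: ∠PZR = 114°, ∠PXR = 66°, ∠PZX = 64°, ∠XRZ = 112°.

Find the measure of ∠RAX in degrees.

1. ∠PRX = 64°  [same arc PX]
2. ∠XPZ = 68°  [cyclic PZRX, opposite ∠P+∠R]
3. ∠RPX = 50°  [△PRX]
4. ∠PXZ = 48°  [△PZX]
5. ∠PAX = 82°  [△PAX]
6. ∠RAX = 98°  [linear pair at A on PR]

∠RAX = 98°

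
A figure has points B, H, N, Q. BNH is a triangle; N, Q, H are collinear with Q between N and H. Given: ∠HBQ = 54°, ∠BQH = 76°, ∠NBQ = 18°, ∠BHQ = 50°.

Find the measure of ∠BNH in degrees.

1. ∠BQN = 104°  [linear pair at Q on NH]
2. ∠BNQ = 58°  [△BNQ]
3. ∠BNH = 58°  [Q on ray NH]

∠BNH = 58°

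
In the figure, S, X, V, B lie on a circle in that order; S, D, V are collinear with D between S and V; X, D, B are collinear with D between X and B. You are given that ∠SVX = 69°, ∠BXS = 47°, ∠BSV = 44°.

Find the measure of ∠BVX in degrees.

1. ∠SBX = 69°  [same arc SX]
2. ∠BSX = 64°  [△SXB]
3. ∠BVX = 116°  [cyclic SXVB, opposite ∠S+∠V]

∠BVX = 116°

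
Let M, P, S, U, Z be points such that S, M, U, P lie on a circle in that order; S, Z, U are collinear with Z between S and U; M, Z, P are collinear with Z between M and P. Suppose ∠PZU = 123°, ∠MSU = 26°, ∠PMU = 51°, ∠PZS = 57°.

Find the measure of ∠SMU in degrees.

1. ∠MPU = 26°  [same arc MU]
2. ∠PSU = 51°  [same arc UP]
3. ∠PUS = 31°  [△UZP]
4. ∠SPU = 98°  [△SUP]
5. ∠SMU = 82°  [cyclic SMUP, opposite ∠M+∠P]

∠SMU = 82°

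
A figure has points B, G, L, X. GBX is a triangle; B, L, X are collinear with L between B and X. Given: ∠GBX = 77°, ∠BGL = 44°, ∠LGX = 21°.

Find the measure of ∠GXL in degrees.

1. ∠GBL = 77°  [L on ray BX]
2. ∠BLG = 59°  [△GBL]
3. ∠GLX = 121°  [linear pair at L on BX]
4. ∠GXL = 38°  [△GLX]

∠GXL = 38°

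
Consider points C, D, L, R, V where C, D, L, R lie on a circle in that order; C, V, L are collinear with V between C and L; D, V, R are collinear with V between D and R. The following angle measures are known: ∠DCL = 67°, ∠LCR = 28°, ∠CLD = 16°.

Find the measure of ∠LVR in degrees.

1. ∠CRD = 16°  [same arc CD]
2. ∠CVR = 136°  [△CVR]
3. ∠LVR = 44°  [linear pair at V on CL]

∠LVR = 44°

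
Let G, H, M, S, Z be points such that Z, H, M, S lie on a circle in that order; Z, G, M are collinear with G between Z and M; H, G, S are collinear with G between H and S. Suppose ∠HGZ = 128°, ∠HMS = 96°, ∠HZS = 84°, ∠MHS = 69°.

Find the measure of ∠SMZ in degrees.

1. ∠MGS = 128°  [vertical angles at G]
2. ∠HSM = 15°  [△HMS]
3. ∠SMZ = 37°  [△MGS]

∠SMZ = 37°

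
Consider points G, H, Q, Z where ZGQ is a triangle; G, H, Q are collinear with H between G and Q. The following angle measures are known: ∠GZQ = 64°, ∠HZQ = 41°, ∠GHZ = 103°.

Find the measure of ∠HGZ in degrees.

∠HGZ = 54°

1. ∠QHZ = 77°  [linear pair at H on GQ]
2. ∠HQZ = 62°  [△ZHQ]
3. ∠GQZ = 62°  [H on ray QG]
4. ∠QGZ = 54°  [△ZGQ]
5. ∠HGZ = 54°  [H on ray GQ]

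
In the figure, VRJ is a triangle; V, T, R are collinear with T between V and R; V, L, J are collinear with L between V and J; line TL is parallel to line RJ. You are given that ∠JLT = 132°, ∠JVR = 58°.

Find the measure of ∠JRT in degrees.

∠JRT = 74°

1. ∠TLV = 48°  [linear pair at L on VJ]
2. ∠LVT = 58°  [T on VR, L on VJ]
3. ∠LTV = 74°  [△VTL]
4. ∠LTR = 106°  [linear pair at T on VR]
5. ∠JRT = 74°  [TL∥RJ, co-interior at R–T]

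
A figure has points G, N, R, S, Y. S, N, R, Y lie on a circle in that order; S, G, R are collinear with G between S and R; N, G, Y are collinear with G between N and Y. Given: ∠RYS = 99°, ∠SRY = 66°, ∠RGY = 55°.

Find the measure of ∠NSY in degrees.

∠NSY = 74°

1. ∠RSY = 15°  [△SRY]
2. ∠SNY = 66°  [same arc SY]
3. ∠SGY = 125°  [linear pair at G on SR]
4. ∠NYS = 40°  [△SGY]
5. ∠NSY = 74°  [△SNY]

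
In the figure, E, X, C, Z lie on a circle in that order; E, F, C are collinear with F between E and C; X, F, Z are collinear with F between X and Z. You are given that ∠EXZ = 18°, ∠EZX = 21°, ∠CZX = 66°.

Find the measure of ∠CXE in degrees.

1. ∠ECX = 21°  [same arc EX]
2. ∠CEX = 66°  [same arc XC]
3. ∠CXE = 93°  [△EXC]

∠CXE = 93°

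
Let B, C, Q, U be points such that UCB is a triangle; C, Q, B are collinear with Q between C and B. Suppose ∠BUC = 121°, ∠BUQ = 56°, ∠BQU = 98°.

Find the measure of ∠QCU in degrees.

∠QCU = 33°

1. ∠QBU = 26°  [△UQB]
2. ∠CBU = 26°  [Q on ray BC]
3. ∠BCU = 33°  [△UCB]
4. ∠QCU = 33°  [Q on ray CB]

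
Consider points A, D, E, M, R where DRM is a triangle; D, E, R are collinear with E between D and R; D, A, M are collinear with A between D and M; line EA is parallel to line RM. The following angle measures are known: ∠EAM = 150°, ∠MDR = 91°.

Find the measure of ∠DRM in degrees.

∠DRM = 59°

1. ∠DAE = 30°  [linear pair at A on DM]
2. ∠ADE = 91°  [E on DR, A on DM]
3. ∠AED = 59°  [△DEA]
4. ∠DRM = 59°  [EA∥RM, corresponding at E]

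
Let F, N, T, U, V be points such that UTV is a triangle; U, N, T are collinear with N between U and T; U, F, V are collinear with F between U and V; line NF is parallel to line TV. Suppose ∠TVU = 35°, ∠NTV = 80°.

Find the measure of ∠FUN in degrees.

∠FUN = 65°

1. ∠UTV = 80°  [N on ray TU]
2. ∠TUV = 65°  [△UTV]
3. ∠FUN = 65°  [N on UT, F on UV]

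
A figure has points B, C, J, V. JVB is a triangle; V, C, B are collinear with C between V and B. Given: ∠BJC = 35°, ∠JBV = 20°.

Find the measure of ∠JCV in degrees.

1. ∠CBJ = 20°  [C on ray BV]
2. ∠BCJ = 125°  [△JCB]
3. ∠JCV = 55°  [linear pair at C on VB]

∠JCV = 55°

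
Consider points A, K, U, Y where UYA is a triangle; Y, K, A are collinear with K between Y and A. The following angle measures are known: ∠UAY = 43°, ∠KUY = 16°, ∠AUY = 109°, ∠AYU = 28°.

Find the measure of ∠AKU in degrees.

∠AKU = 44°

1. ∠KYU = 28°  [K on ray YA]
2. ∠UKY = 136°  [△UYK]
3. ∠AKU = 44°  [linear pair at K on YA]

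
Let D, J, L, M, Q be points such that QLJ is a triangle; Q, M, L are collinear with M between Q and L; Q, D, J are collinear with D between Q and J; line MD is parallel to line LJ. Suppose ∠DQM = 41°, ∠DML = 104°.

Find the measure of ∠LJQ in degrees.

1. ∠DMQ = 76°  [linear pair at M on QL]
2. ∠MDQ = 63°  [△QMD]
3. ∠LJQ = 63°  [MD∥LJ, corresponding at D]

∠LJQ = 63°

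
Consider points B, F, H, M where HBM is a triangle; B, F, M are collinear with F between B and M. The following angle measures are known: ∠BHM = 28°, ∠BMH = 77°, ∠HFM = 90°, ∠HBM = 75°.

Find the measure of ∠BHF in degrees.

∠BHF = 15°

1. ∠BFH = 90°  [linear pair at F on BM]
2. ∠FBH = 75°  [F on ray BM]
3. ∠BHF = 15°  [△HBF]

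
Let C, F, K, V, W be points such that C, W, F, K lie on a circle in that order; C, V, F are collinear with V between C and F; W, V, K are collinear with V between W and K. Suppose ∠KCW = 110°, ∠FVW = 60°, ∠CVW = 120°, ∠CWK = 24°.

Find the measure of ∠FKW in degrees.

1. ∠FVK = 120°  [vertical angles at V]
2. ∠CFK = 24°  [same arc CK]
3. ∠FKW = 36°  [△FVK]

∠FKW = 36°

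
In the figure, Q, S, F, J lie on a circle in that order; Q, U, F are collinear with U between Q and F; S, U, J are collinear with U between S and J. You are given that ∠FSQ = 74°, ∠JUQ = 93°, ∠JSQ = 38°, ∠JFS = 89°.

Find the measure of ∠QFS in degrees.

1. ∠JQS = 91°  [cyclic QSFJ, opposite ∠Q+∠F]
2. ∠QJS = 51°  [△QSJ]
3. ∠QFS = 51°  [same arc QS]

∠QFS = 51°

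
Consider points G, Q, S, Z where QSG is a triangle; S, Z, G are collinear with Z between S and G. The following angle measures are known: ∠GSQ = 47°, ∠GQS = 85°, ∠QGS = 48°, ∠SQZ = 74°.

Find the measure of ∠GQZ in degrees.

1. ∠QSZ = 47°  [Z on ray SG]
2. ∠QGZ = 48°  [Z on ray GS]
3. ∠QZS = 59°  [△QSZ]
4. ∠GZQ = 121°  [linear pair at Z on SG]
5. ∠GQZ = 11°  [△QZG]

∠GQZ = 11°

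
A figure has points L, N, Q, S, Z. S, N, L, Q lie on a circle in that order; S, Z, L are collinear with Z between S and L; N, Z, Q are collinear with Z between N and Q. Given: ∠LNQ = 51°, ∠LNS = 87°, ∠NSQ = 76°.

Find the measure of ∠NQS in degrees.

∠NQS = 68°

1. ∠LSQ = 51°  [same arc LQ]
2. ∠LQS = 93°  [cyclic SNLQ, opposite ∠N+∠Q]
3. ∠QLS = 36°  [△SLQ]
4. ∠QNS = 36°  [same arc SQ]
5. ∠NQS = 68°  [△SNQ]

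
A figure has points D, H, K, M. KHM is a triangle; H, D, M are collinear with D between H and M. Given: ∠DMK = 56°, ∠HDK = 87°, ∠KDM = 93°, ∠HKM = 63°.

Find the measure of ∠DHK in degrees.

∠DHK = 61°

1. ∠HMK = 56°  [D on ray MH]
2. ∠KHM = 61°  [△KHM]
3. ∠DHK = 61°  [D on ray HM]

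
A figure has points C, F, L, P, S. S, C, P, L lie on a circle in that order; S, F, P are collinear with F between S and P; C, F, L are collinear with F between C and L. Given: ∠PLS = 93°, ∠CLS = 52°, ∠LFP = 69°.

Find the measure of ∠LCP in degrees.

1. ∠CPS = 52°  [same arc SC]
2. ∠CFS = 69°  [vertical angles at F]
3. ∠CFP = 111°  [linear pair at F on SP]
4. ∠LCP = 17°  [△CFP]

∠LCP = 17°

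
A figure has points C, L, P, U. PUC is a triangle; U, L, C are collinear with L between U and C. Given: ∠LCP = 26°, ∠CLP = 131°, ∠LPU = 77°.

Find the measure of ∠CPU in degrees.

∠CPU = 100°

1. ∠PCU = 26°  [L on ray CU]
2. ∠PLU = 49°  [linear pair at L on UC]
3. ∠LUP = 54°  [△PUL]
4. ∠CUP = 54°  [L on ray UC]
5. ∠CPU = 100°  [△PUC]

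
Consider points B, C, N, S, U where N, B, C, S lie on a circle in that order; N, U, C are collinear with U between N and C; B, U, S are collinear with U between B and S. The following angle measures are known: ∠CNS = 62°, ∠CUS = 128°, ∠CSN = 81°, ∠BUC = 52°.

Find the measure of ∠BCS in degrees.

∠BCS = 103°

1. ∠CBS = 62°  [same arc CS]
2. ∠NCS = 37°  [△NCS]
3. ∠BSC = 15°  [△CUS]
4. ∠BCS = 103°  [△BCS]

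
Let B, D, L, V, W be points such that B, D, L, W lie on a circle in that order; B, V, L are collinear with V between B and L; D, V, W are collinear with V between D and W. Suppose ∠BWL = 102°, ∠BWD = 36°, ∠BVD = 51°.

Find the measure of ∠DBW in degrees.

1. ∠BDL = 78°  [cyclic BDLW, opposite ∠D+∠W]
2. ∠BLD = 36°  [same arc BD]
3. ∠DBL = 66°  [△BDL]
4. ∠BDW = 63°  [△BVD]
5. ∠DBW = 81°  [△BDW]

∠DBW = 81°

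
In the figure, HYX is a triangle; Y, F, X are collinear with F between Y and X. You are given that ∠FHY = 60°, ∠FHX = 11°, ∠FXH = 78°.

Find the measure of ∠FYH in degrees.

1. ∠HFX = 91°  [△HFX]
2. ∠HFY = 89°  [linear pair at F on YX]
3. ∠FYH = 31°  [△HYF]

∠FYH = 31°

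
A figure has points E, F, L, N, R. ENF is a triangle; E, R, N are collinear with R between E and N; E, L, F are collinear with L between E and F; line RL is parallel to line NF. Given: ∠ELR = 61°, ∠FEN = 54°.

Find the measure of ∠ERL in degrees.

∠ERL = 65°

1. ∠EFN = 61°  [RL∥NF, corresponding at L]
2. ∠ENF = 65°  [△ENF]
3. ∠ERL = 65°  [RL∥NF, corresponding at R]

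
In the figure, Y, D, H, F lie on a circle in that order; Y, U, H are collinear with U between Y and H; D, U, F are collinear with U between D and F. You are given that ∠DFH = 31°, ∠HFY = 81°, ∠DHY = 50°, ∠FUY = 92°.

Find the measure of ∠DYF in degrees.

∠DYF = 69°

1. ∠DYH = 31°  [same arc DH]
2. ∠DFY = 50°  [same arc YD]
3. ∠DUH = 92°  [vertical angles at U]
4. ∠DUY = 88°  [linear pair at U on YH]
5. ∠FDY = 61°  [△YUD]
6. ∠DYF = 69°  [△YDF]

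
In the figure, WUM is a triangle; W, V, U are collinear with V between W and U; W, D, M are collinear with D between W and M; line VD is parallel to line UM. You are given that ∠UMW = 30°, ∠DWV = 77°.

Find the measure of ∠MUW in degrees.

1. ∠VDW = 30°  [VD∥UM, corresponding at D]
2. ∠DVW = 73°  [△WVD]
3. ∠MUW = 73°  [VD∥UM, corresponding at V]

∠MUW = 73°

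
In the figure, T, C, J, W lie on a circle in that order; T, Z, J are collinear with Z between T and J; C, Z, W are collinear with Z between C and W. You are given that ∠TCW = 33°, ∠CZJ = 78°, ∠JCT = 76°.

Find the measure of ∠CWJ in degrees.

1. ∠TJW = 33°  [same arc TW]
2. ∠TZW = 78°  [vertical angles at Z]
3. ∠JZW = 102°  [linear pair at Z on TJ]
4. ∠CWJ = 45°  [△JZW]

∠CWJ = 45°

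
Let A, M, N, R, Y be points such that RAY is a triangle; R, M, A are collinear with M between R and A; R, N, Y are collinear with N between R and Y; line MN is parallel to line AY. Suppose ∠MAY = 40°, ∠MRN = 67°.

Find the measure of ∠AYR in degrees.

1. ∠RAY = 40°  [M on ray AR]
2. ∠ARY = 67°  [M on RA, N on RY]
3. ∠AYR = 73°  [△RAY]

∠AYR = 73°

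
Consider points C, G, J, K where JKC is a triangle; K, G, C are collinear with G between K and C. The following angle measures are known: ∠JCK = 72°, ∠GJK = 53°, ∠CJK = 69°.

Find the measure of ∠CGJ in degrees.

∠CGJ = 92°

1. ∠CKJ = 39°  [△JKC]
2. ∠GKJ = 39°  [G on ray KC]
3. ∠JGK = 88°  [△JKG]
4. ∠CGJ = 92°  [linear pair at G on KC]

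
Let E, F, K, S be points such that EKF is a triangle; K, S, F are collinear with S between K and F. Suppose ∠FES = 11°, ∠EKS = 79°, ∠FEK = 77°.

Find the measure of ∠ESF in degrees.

1. ∠EKF = 79°  [S on ray KF]
2. ∠EFK = 24°  [△EKF]
3. ∠EFS = 24°  [S on ray FK]
4. ∠ESF = 145°  [△ESF]

∠ESF = 145°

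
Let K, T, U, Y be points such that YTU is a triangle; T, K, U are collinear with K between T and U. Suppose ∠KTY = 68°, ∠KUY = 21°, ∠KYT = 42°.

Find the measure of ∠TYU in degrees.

1. ∠UTY = 68°  [K on ray TU]
2. ∠TUY = 21°  [K on ray UT]
3. ∠TYU = 91°  [△YTU]

∠TYU = 91°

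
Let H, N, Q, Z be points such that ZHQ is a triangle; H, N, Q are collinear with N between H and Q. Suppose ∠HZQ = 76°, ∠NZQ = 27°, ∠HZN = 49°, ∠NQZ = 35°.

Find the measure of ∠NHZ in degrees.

1. ∠QNZ = 118°  [△ZNQ]
2. ∠HNZ = 62°  [linear pair at N on HQ]
3. ∠NHZ = 69°  [△ZHN]

∠NHZ = 69°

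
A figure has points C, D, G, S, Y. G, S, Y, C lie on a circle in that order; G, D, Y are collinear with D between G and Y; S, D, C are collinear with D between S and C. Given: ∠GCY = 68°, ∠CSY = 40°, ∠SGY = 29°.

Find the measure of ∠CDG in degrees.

1. ∠CGY = 40°  [same arc YC]
2. ∠SCY = 29°  [same arc SY]
3. ∠CYG = 72°  [△GYC]
4. ∠CDY = 79°  [△YDC]
5. ∠CDG = 101°  [linear pair at D on GY]

∠CDG = 101°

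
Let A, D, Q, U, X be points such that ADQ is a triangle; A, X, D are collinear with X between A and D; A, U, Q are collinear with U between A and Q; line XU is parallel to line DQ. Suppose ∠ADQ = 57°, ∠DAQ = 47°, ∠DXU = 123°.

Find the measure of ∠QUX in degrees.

∠QUX = 104°

1. ∠AQD = 76°  [△ADQ]
2. ∠AUX = 76°  [XU∥DQ, corresponding at U]
3. ∠QUX = 104°  [linear pair at U on AQ]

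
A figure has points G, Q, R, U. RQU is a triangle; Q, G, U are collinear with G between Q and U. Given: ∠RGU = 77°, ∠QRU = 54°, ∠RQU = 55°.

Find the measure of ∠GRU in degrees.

1. ∠QUR = 71°  [△RQU]
2. ∠GUR = 71°  [G on ray UQ]
3. ∠GRU = 32°  [△RGU]

∠GRU = 32°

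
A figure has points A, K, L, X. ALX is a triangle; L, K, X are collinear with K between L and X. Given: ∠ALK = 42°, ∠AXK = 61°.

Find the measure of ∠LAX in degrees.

1. ∠ALX = 42°  [K on ray LX]
2. ∠AXL = 61°  [K on ray XL]
3. ∠LAX = 77°  [△ALX]

∠LAX = 77°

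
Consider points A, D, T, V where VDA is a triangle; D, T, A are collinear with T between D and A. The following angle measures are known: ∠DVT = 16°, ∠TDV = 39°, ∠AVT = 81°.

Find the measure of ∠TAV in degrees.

∠TAV = 44°

1. ∠DTV = 125°  [△VDT]
2. ∠ATV = 55°  [linear pair at T on DA]
3. ∠TAV = 44°  [△VTA]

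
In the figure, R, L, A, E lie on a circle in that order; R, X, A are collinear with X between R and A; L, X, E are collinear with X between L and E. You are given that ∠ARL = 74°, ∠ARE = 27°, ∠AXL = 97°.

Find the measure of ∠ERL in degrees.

1. ∠AEL = 74°  [same arc LA]
2. ∠ALE = 27°  [same arc AE]
3. ∠EAL = 79°  [△LAE]
4. ∠ERL = 101°  [cyclic RLAE, opposite ∠R+∠A]

∠ERL = 101°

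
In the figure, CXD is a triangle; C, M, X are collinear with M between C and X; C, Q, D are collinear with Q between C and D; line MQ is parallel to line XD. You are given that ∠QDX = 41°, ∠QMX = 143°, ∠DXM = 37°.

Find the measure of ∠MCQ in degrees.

1. ∠CDX = 41°  [Q on ray DC]
2. ∠CMQ = 37°  [linear pair at M on CX]
3. ∠CQM = 41°  [MQ∥XD, corresponding at Q]
4. ∠MCQ = 102°  [△CMQ]

∠MCQ = 102°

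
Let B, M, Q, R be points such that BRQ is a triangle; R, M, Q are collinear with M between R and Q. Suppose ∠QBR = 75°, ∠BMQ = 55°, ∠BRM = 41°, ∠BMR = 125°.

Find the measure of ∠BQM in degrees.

1. ∠BRQ = 41°  [M on ray RQ]
2. ∠BQR = 64°  [△BRQ]
3. ∠BQM = 64°  [M on ray QR]

∠BQM = 64°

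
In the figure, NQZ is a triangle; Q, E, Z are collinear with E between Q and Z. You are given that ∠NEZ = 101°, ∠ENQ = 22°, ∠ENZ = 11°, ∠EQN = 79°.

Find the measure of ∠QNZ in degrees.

1. ∠EZN = 68°  [△NEZ]
2. ∠NQZ = 79°  [E on ray QZ]
3. ∠NZQ = 68°  [E on ray ZQ]
4. ∠QNZ = 33°  [△NQZ]

∠QNZ = 33°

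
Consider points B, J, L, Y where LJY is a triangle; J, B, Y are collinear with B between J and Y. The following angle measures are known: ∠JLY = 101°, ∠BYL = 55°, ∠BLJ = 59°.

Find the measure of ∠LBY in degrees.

∠LBY = 83°

1. ∠JYL = 55°  [B on ray YJ]
2. ∠LJY = 24°  [△LJY]
3. ∠BJL = 24°  [B on ray JY]
4. ∠JBL = 97°  [△LJB]
5. ∠LBY = 83°  [linear pair at B on JY]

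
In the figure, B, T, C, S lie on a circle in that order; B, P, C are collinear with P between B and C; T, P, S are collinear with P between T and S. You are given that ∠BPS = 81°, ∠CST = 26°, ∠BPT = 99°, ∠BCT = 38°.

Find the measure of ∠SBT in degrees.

1. ∠CBT = 26°  [same arc TC]
2. ∠BTS = 55°  [△BPT]
3. ∠BST = 38°  [same arc BT]
4. ∠SBT = 87°  [△BTS]

∠SBT = 87°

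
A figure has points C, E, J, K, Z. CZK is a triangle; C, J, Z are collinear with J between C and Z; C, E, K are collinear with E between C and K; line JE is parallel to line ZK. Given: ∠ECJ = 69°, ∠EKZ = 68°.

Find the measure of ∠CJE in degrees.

∠CJE = 43°

1. ∠KCZ = 69°  [J on CZ, E on CK]
2. ∠CKZ = 68°  [E on ray KC]
3. ∠CZK = 43°  [△CZK]
4. ∠CJE = 43°  [JE∥ZK, corresponding at J]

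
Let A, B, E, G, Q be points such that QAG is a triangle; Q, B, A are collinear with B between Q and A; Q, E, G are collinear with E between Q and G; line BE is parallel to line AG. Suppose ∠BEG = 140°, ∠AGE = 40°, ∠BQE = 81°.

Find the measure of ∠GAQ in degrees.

∠GAQ = 59°

1. ∠AGQ = 40°  [E on ray GQ]
2. ∠AQG = 81°  [B on QA, E on QG]
3. ∠GAQ = 59°  [△QAG]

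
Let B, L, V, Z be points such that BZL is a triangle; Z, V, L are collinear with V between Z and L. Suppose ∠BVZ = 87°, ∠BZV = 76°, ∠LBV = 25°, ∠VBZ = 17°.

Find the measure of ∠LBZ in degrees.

∠LBZ = 42°

1. ∠BVL = 93°  [linear pair at V on ZL]
2. ∠BZL = 76°  [V on ray ZL]
3. ∠BLV = 62°  [△BVL]
4. ∠BLZ = 62°  [V on ray LZ]
5. ∠LBZ = 42°  [△BZL]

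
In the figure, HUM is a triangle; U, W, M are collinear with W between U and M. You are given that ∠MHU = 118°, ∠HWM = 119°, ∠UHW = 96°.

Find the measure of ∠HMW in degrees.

1. ∠HWU = 61°  [linear pair at W on UM]
2. ∠HUW = 23°  [△HUW]
3. ∠HUM = 23°  [W on ray UM]
4. ∠HMU = 39°  [△HUM]
5. ∠HMW = 39°  [W on ray MU]

∠HMW = 39°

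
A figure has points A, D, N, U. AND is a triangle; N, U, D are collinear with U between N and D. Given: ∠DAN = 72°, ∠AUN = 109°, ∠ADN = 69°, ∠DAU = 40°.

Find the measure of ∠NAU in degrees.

∠NAU = 32°

1. ∠AND = 39°  [△AND]
2. ∠ANU = 39°  [U on ray ND]
3. ∠NAU = 32°  [△ANU]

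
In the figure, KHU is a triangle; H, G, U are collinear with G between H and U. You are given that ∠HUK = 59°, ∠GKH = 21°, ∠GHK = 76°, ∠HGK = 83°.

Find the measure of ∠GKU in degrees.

∠GKU = 24°

1. ∠GUK = 59°  [G on ray UH]
2. ∠KGU = 97°  [linear pair at G on HU]
3. ∠GKU = 24°  [△KGU]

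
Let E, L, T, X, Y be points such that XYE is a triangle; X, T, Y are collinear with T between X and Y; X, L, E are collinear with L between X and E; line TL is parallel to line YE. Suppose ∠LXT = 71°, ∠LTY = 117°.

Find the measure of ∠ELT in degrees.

1. ∠LTX = 63°  [linear pair at T on XY]
2. ∠TLX = 46°  [△XTL]
3. ∠ELT = 134°  [linear pair at L on XE]

∠ELT = 134°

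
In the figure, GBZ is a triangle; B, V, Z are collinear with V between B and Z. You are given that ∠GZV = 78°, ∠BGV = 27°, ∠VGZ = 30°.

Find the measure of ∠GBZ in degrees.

∠GBZ = 45°

1. ∠GVZ = 72°  [△GVZ]
2. ∠BVG = 108°  [linear pair at V on BZ]
3. ∠GBV = 45°  [△GBV]
4. ∠GBZ = 45°  [V on ray BZ]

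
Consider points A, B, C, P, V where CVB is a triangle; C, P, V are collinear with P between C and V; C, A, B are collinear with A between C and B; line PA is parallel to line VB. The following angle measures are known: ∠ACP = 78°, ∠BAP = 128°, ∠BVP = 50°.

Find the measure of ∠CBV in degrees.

1. ∠BCV = 78°  [P on CV, A on CB]
2. ∠BVC = 50°  [P on ray VC]
3. ∠CBV = 52°  [△CVB]

∠CBV = 52°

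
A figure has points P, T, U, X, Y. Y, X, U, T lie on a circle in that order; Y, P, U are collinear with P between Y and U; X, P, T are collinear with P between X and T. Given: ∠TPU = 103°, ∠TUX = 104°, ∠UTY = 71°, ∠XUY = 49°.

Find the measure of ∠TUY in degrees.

∠TUY = 55°

1. ∠XPY = 103°  [vertical angles at P]
2. ∠UXY = 109°  [cyclic YXUT, opposite ∠X+∠T]
3. ∠UYX = 22°  [△YXU]
4. ∠TXY = 55°  [△YPX]
5. ∠TUY = 55°  [same arc YT]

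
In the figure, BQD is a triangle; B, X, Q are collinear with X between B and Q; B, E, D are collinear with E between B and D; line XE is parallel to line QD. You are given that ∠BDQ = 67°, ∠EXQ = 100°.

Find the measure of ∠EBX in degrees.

∠EBX = 33°

1. ∠BEX = 67°  [XE∥QD, corresponding at E]
2. ∠BXE = 80°  [linear pair at X on BQ]
3. ∠EBX = 33°  [△BXE]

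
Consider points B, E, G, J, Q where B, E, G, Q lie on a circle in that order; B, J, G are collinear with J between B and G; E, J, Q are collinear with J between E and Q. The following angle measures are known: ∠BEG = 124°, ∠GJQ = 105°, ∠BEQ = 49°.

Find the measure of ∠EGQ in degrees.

1. ∠BQG = 56°  [cyclic BEGQ, opposite ∠E+∠Q]
2. ∠BGQ = 49°  [same arc BQ]
3. ∠GBQ = 75°  [△BGQ]
4. ∠EQG = 26°  [△GJQ]
5. ∠GEQ = 75°  [same arc GQ]
6. ∠EGQ = 79°  [△EGQ]

∠EGQ = 79°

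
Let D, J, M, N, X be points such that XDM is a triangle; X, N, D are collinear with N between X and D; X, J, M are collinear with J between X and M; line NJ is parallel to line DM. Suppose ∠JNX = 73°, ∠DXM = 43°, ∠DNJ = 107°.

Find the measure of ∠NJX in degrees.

∠NJX = 64°

1. ∠MDX = 73°  [NJ∥DM, corresponding at N]
2. ∠DMX = 64°  [△XDM]
3. ∠NJX = 64°  [NJ∥DM, corresponding at J]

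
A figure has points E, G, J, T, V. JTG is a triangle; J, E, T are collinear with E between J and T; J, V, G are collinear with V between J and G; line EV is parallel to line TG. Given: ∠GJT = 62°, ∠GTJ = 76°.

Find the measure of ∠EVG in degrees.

∠EVG = 138°

1. ∠JGT = 42°  [△JTG]
2. ∠EVJ = 42°  [EV∥TG, corresponding at V]
3. ∠EVG = 138°  [linear pair at V on JG]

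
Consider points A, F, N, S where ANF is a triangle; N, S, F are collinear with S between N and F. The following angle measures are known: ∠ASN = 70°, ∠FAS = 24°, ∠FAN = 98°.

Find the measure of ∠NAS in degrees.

1. ∠ASF = 110°  [linear pair at S on NF]
2. ∠AFS = 46°  [△ASF]
3. ∠AFN = 46°  [S on ray FN]
4. ∠ANF = 36°  [△ANF]
5. ∠ANS = 36°  [S on ray NF]
6. ∠NAS = 74°  [△ANS]

∠NAS = 74°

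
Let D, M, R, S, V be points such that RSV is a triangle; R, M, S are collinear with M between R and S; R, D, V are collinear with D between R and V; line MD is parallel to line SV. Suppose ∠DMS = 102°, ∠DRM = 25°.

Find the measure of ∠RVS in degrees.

1. ∠DMR = 78°  [linear pair at M on RS]
2. ∠MDR = 77°  [△RMD]
3. ∠RVS = 77°  [MD∥SV, corresponding at D]

∠RVS = 77°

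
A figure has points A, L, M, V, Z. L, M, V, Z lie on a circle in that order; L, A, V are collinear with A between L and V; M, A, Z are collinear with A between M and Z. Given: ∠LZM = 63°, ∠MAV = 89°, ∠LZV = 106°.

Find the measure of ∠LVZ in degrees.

1. ∠LVM = 63°  [same arc LM]
2. ∠LAZ = 89°  [vertical angles at A]
3. ∠LMV = 74°  [cyclic LMVZ, opposite ∠M+∠Z]
4. ∠MLV = 43°  [△LMV]
5. ∠VAZ = 91°  [linear pair at A on LV]
6. ∠MZV = 43°  [same arc MV]
7. ∠LVZ = 46°  [△VAZ]

∠LVZ = 46°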